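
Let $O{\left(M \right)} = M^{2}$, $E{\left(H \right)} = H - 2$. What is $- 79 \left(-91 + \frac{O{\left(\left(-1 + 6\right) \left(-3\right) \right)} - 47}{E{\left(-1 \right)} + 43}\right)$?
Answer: $\frac{136749}{20} \approx 6837.5$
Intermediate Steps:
$E{\left(H \right)} = -2 + H$
$- 79 \left(-91 + \frac{O{\left(\left(-1 + 6\right) \left(-3\right) \right)} - 47}{E{\left(-1 \right)} + 43}\right) = - 79 \left(-91 + \frac{\left(\left(-1 + 6\right) \left(-3\right)\right)^{2} - 47}{\left(-2 - 1\right) + 43}\right) = - 79 \left(-91 + \frac{\left(5 \left(-3\right)\right)^{2} - 47}{-3 + 43}\right) = - 79 \left(-91 + \frac{\left(-15\right)^{2} - 47}{40}\right) = - 79 \left(-91 + \left(225 - 47\right) \frac{1}{40}\right) = - 79 \left(-91 + 178 \cdot \frac{1}{40}\right) = - 79 \left(-91 + \frac{89}{20}\right) = \left(-79\right) \left(- \frac{1731}{20}\right) = \frac{136749}{20}$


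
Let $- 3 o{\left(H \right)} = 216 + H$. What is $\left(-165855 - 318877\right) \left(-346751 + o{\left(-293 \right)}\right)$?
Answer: $\frac{504206592832}{3} \approx 1.6807 \cdot 10^{11}$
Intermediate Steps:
$o{\left(H \right)} = -72 - \frac{H}{3}$ ($o{\left(H \right)} = - \frac{216 + H}{3} = -72 - \frac{H}{3}$)
$\left(-165855 - 318877\right) \left(-346751 + o{\left(-293 \right)}\right) = \left(-165855 - 318877\right) \left(-346751 - - \frac{77}{3}\right) = - 484732 \left(-346751 + \left(-72 + \frac{293}{3}\right)\right) = - 484732 \left(-346751 + \frac{77}{3}\right) = \left(-484732\right) \left(- \frac{1040176}{3}\right) = \frac{504206592832}{3}$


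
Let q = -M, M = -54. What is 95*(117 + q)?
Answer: 16245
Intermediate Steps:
q = 54 (q = -1*(-54) = 54)
95*(117 + q) = 95*(117 + 54) = 95*171 = 16245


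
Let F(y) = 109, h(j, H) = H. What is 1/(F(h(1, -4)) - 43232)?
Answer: -1/43123 ≈ -2.3189e-5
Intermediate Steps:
1/(F(h(1, -4)) - 43232) = 1/(109 - 43232) = 1/(-43123) = -1/43123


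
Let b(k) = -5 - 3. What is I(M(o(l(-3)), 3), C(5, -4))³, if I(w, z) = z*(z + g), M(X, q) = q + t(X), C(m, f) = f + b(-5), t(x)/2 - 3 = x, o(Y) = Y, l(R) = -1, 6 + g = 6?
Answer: 2985984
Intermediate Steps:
g = 0 (g = -6 + 6 = 0)
b(k) = -8
t(x) = 6 + 2*x
C(m, f) = -8 + f (C(m, f) = f - 8 = -8 + f)
M(X, q) = 6 + q + 2*X (M(X, q) = q + (6 + 2*X) = 6 + q + 2*X)
I(w, z) = z² (I(w, z) = z*(z + 0) = z*z = z²)
I(M(o(l(-3)), 3), C(5, -4))³ = ((-8 - 4)²)³ = ((-12)²)³ = 144³ = 2985984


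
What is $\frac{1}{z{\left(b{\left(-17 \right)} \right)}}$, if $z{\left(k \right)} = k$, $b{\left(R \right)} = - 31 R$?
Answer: $\frac{1}{527} \approx 0.0018975$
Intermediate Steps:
$\frac{1}{z{\left(b{\left(-17 \right)} \right)}} = \frac{1}{\left(-31\right) \left(-17\right)} = \frac{1}{527}$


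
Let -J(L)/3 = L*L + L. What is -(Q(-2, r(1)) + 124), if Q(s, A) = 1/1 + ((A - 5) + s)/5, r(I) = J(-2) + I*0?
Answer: -612/5 ≈ -122.40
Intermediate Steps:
J(L) = -3*L - 3*L² (J(L) = -3*(L*L + L) = -3*(L² + L) = -3*(L + L²) = -3*L - 3*L²)
r(I) = -6 (r(I) = -3*(-2)*(1 - 2) + I*0 = -3*(-2)*(-1) + 0 = -6 + 0 = -6)
Q(s, A) = A/5 + s/5 (Q(s, A) = 1*1 + ((-5 + A) + s)*(⅕) = 1 + (-5 + A + s)*(⅕) = 1 + (-1 + A/5 + s/5) = A/5 + s/5)
-(Q(-2, r(1)) + 124) = -(((⅕)*(-6) + (⅕)*(-2)) + 124) = -((-6/5 - ⅖) + 124) = -(-8/5 + 124) = -1*612/5 = -612/5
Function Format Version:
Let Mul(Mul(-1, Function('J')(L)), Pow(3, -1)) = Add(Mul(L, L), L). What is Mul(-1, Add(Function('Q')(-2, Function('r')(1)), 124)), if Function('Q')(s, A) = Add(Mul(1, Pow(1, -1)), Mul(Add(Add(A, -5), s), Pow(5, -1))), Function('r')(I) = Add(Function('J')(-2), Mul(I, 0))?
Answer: Rational(-612, 5) ≈ -122.40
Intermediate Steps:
Function('J')(L) = Add(Mul(-3, L), Mul(-3, Pow(L, 2))) (Function('J')(L) = Mul(-3, Add(Mul(L, L), L)) = Mul(-3, Add(Pow(L, 2), L)) = Mul(-3, Add(L, Pow(L, 2))) = Add(Mul(-3, L), Mul(-3, Pow(L, 2))))
Function('r')(I) = -6 (Function('r')(I) = Add(Mul(-3, -2, Add(1, -2)), Mul(I, 0)) = Add(Mul(-3, -2, -1), 0) = Add(-6, 0) = -6)
Function('Q')(s, A) = Add(Mul(Rational(1, 5), A), Mul(Rational(1, 5), s)) (Function('Q')(s, A) = Add(Mul(1, 1), Mul(Add(Add(-5, A), s), Rational(1, 5))) = Add(1, Mul(Add(-5, A, s), Rational(1, 5))) = Add(1, Add(-1, Mul(Rational(1, 5), A), Mul(Rational(1, 5), s))) = Add(Mul(Rational(1, 5), A), Mul(Rational(1, 5), s)))
Mul(-1, Add(Function('Q')(-2, Function('r')(1)), 124)) = Mul(-1, Add(Add(Mul(Rational(1, 5), -6), Mul(Rational(1, 5), -2)), 124)) = Mul(-1, Add(Add(Rational(-6, 5), Rational(-2, 5)), 124)) = Mul(-1, Add(Rational(-8, 5), 124)) = Mul(-1, Rational(612, 5)) = Rational(-612, 5)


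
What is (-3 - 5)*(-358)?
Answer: 2864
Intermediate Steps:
(-3 - 5)*(-358) = -8*(-358) = 2864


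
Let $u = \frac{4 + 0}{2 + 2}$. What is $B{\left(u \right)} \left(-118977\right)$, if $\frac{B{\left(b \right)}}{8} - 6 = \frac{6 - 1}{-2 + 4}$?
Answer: $-8090436$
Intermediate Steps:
$u = 1$ ($u = \frac{4}{4} = 4 \cdot \frac{1}{4} = 1$)
$B{\left(b \right)} = 68$ ($B{\left(b \right)} = 48 + 8 \frac{6 - 1}{-2 + 4} = 48 + 8 \cdot \frac{5}{2} = 48 + 20 = 68$)
$B{\left(u \right)} \left(-118977\right) = 68 \left(-118977\right) = -8090436$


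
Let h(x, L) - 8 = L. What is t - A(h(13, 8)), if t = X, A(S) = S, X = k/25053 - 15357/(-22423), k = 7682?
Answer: -8431222297/561763419 ≈ -15.008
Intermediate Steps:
h(x, L) = 8 + L
X = 556992407/561763419 (X = 7682/25053 - 15357/(-22423) = 7682*(1/25053) - 15357*(-1/22423) = 7682/25053 + 15357/22423 = 556992407/561763419 ≈ 0.99151)
t = 556992407/561763419 ≈ 0.99151
t - A(h(13, 8)) = 556992407/561763419 - (8 + 8) = 556992407/561763419 - 1*16 = 556992407/561763419 - 16 = -8431222297/561763419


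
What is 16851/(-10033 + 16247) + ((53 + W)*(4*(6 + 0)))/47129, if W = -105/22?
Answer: 8814995217/3221455666 ≈ 2.7363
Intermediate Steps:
W = -105/22 (W = -105*1/22 = -105/22 ≈ -4.7727)
16851/(-10033 + 16247) + ((53 + W)*(4*(6 + 0)))/47129 = 16851/(-10033 + 16247) + ((53 - 105/22)*(4*(6 + 0)))/47129 = 16851/6214 + (1061*(4*6)/22)*(1/47129) = 16851*(1/6214) + ((1061/22)*24)*(1/47129) = 16851/6214 + (12732/11)*(1/47129) = 16851/6214 + 12732/518419 = 8814995217/3221455666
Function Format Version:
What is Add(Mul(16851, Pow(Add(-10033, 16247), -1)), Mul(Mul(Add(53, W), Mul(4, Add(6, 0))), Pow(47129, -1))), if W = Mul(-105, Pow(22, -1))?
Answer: Rational(8814995217, 3221455666) ≈ 2.7363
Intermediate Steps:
W = Rational(-105, 22) (W = Mul(-105, Rational(1, 22)) = Rational(-105, 22) ≈ -4.7727)
Add(Mul(16851, Pow(Add(-10033, 16247), -1)), Mul(Mul(Add(53, W), Mul(4, Add(6, 0))), Pow(47129, -1))) = Add(Mul(16851, Pow(Add(-10033, 16247), -1)), Mul(Mul(Add(53, Rational(-105, 22)), Mul(4, Add(6, 0))), Pow(47129, -1))) = Add(Mul(16851, Pow(6214, -1)), Mul(Mul(Rational(1061, 22), Mul(4, 6)), Rational(1, 47129))) = Add(Mul(16851, Rational(1, 6214)), Mul(Mul(Rational(1061, 22), 24), Rational(1, 47129))) = Add(Rational(16851, 6214), Mul(Rational(12732, 11), Rational(1, 47129))) = Add(Rational(16851, 6214), Rational(12732, 518419)) = Rational(8814995217, 3221455666)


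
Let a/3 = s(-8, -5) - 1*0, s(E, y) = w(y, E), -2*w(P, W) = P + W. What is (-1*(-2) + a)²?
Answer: 1849/4 ≈ 462.25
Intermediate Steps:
w(P, W) = -P/2 - W/2 (w(P, W) = -(P + W)/2 = -P/2 - W/2)
s(E, y) = -E/2 - y/2 (s(E, y) = -y/2 - E/2 = -E/2 - y/2)
a = 39/2 (a = 3*((-½*(-8) - ½*(-5)) - 1*0) = 3*((4 + 5/2) + 0) = 3*(13/2 + 0) = 3*(13/2) = 39/2 ≈ 19.500)
(-1*(-2) + a)² = (-1*(-2) + 39/2)² = (2 + 39/2)² = (43/2)² = 1849/4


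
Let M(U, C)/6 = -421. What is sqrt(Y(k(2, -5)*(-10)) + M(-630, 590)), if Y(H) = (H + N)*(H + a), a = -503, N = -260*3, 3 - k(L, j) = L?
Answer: 2*sqrt(100686) ≈ 634.62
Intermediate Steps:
M(U, C) = -2526 (M(U, C) = 6*(-421) = -2526)
k(L, j) = 3 - L
N = -780
Y(H) = (-780 + H)*(-503 + H) (Y(H) = (H - 780)*(H - 503) = (-780 + H)*(-503 + H))
sqrt(Y(k(2, -5)*(-10)) + M(-630, 590)) = sqrt((392340 + ((3 - 1*2)*(-10))**2 - 1283*(3 - 1*2)*(-10)) - 2526) = sqrt((392340 + ((3 - 2)*(-10))**2 - 1283*(3 - 2)*(-10)) - 2526) = sqrt((392340 + (1*(-10))**2 - 1283*(-10)) - 2526) = sqrt((392340 + (-10)**2 - 1283*(-10)) - 2526) = sqrt((392340 + 100 + 12830) - 2526) = sqrt(405270 - 2526) = sqrt(402744) = 2*sqrt(100686)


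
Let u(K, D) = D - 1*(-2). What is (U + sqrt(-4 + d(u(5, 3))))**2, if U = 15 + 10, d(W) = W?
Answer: 676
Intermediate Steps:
u(K, D) = 2 + D (u(K, D) = D + 2 = 2 + D)
U = 25
(U + sqrt(-4 + d(u(5, 3))))**2 = (25 + sqrt(-4 + (2 + 3)))**2 = (25 + sqrt(-4 + 5))**2 = (25 + sqrt(1))**2 = (25 + 1)**2 = 26**2 = 676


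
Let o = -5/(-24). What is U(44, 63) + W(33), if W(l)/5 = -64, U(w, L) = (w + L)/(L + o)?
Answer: -482872/1517 ≈ -318.31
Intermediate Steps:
o = 5/24 (o = -5*(-1/24) = 5/24 ≈ 0.20833)
U(w, L) = (L + w)/(5/24 + L) (U(w, L) = (w + L)/(L + 5/24) = (L + w)/(5/24 + L))
W(l) = -320 (W(l) = 5*(-64) = -320)
U(44, 63) + W(33) = 24*(63 + 44)/(5 + 24*63) - 320 = 24*107/(5 + 1512) - 320 = 24*107/1517 - 320 = 24*(1/1517)*107 - 320 = 2568/1517 - 320 = -482872/1517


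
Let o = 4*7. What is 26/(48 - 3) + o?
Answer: 1286/45 ≈ 28.578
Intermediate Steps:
o = 28
26/(48 - 3) + o = 26/(48 - 3) + 28 = 26/45 + 28 = 1286/45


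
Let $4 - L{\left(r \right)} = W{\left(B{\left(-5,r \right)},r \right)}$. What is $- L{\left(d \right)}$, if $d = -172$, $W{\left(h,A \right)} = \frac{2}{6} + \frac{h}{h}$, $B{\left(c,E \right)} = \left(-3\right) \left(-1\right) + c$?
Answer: $- \frac{8}{3} \approx -2.6667$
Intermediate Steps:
$B{\left(c,E \right)} = 3 + c$
$W{\left(h,A \right)} = \frac{4}{3}$ ($W{\left(h,A \right)} = 2 \cdot \frac{1}{6} + 1 = \frac{1}{3} + 1 = \frac{4}{3}$)
$L{\left(r \right)} = \frac{8}{3}$ ($L{\left(r \right)} = 4 - \frac{4}{3} = \frac{8}{3}$)
$- L{\left(d \right)} = \left(-1\right) \frac{8}{3} = - \frac{8}{3}$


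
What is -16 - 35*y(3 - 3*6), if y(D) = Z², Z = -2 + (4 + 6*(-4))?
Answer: -16956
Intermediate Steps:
Z = -22 (Z = -2 + (4 - 24) = -2 - 20 = -22)
y(D) = 484 (y(D) = (-22)² = 484)
-16 - 35*y(3 - 3*6) = -16 - 35*484 = -16 - 16940 = -16956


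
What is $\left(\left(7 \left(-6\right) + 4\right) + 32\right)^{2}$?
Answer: $36$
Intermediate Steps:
$\left(\left(7 \left(-6\right) + 4\right) + 32\right)^{2} = \left(\left(-42 + 4\right) + 32\right)^{2} = \left(-38 + 32\right)^{2} = \left(-6\right)^{2} = 36$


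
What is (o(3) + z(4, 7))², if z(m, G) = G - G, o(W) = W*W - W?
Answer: 36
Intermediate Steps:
o(W) = W² - W
z(m, G) = 0
(o(3) + z(4, 7))² = (3*(-1 + 3) + 0)² = (3*2 + 0)² = (6 + 0)² = 6² = 36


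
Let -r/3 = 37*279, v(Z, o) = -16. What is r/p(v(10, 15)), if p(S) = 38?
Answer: -30969/38 ≈ -814.97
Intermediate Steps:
r = -30969 (r = -111*279 = -3*10323 = -30969)
r/p(v(10, 15)) = -30969/38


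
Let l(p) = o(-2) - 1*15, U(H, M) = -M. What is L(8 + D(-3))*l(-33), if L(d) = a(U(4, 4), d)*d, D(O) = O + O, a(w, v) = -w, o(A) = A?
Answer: -136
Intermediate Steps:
D(O) = 2*O
l(p) = -17 (l(p) = -2 - 1*15 = -2 - 15 = -17)
L(d) = 4*d (L(d) = (-(-1)*4)*d = (-1*(-4))*d = 4*d)
L(8 + D(-3))*l(-33) = (4*(8 + 2*(-3)))*(-17) = (4*(8 - 6))*(-17) = (4*2)*(-17) = 8*(-17) = -136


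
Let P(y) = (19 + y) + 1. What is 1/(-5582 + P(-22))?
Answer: -1/5584 ≈ -0.00017908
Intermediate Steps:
P(y) = 20 + y
1/(-5582 + P(-22)) = 1/(-5582 + (20 - 22)) = 1/(-5582 - 2) = 1/(-5584) = -1/5584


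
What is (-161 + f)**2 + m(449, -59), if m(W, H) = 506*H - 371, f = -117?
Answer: 47059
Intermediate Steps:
m(W, H) = -371 + 506*H
(-161 + f)**2 + m(449, -59) = (-161 - 117)**2 + (-371 + 506*(-59)) = (-278)**2 + (-371 - 29854) = 77284 - 30225 = 47059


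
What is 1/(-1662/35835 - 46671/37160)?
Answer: -88775240/115614347 ≈ -0.76786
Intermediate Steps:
1/(-1662/35835 - 46671/37160) = 1/(-1662*1/35835 - 46671*1/37160) = 1/(-554/11945 - 46671/37160) = 1/(-115614347/88775240) = -88775240/115614347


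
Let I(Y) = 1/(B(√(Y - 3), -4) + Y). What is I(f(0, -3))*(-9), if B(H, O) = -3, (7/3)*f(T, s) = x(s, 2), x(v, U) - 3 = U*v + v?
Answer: 21/13 ≈ 1.6154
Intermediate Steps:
x(v, U) = 3 + v + U*v (x(v, U) = 3 + (U*v + v) = 3 + (v + U*v) = 3 + v + U*v)
f(T, s) = 9/7 + 9*s/7 (f(T, s) = 3*(3 + s + 2*s)/7 = 3*(3 + 3*s)/7 = 9/7 + 9*s/7)
I(Y) = 1/(-3 + Y)
I(f(0, -3))*(-9) = -9/(-3 + (9/7 + (9/7)*(-3))) = -9/(-3 + (9/7 - 27/7)) = -9/(-3 - 18/7) = -9/(-39/7) = -7/39*(-9) = 21/13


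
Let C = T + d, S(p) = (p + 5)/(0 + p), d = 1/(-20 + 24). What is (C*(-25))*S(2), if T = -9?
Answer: 6125/8 ≈ 765.63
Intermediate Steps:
d = ¼ (d = 1/4 = ¼ ≈ 0.25000)
S(p) = (5 + p)/p
C = -35/4 (C = -9 + ¼ = -35/4 ≈ -8.7500)
(C*(-25))*S(2) = (-35/4*(-25))*((5 + 2)/2) = 875*((½)*7)/4 = (875/4)*(7/2) = 6125/8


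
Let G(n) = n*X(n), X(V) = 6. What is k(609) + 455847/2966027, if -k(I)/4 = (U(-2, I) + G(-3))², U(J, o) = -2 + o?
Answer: -4115907755621/2966027 ≈ -1.3877e+6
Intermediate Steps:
G(n) = 6*n (G(n) = n*6 = 6*n)
k(I) = -4*(-20 + I)² (k(I) = -4*((-2 + I) + 6*(-3))² = -4*((-2 + I) - 18)² = -4*(-20 + I)²)
k(609) + 455847/2966027 = -4*(-20 + 609)² + 455847/2966027 = -4*589² + 455847*(1/2966027) = -4*346921 + 455847/2966027 = -1387684 + 455847/2966027 = -4115907755621/2966027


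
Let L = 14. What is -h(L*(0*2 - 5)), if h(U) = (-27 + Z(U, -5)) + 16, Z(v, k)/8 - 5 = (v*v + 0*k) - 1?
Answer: -39221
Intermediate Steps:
Z(v, k) = 32 + 8*v**2 (Z(v, k) = 40 + 8*((v*v + 0*k) - 1) = 40 + 8*((v**2 + 0) - 1) = 40 + 8*(v**2 - 1) = 40 + 8*(-1 + v**2) = 40 + (-8 + 8*v**2) = 32 + 8*v**2)
h(U) = 21 + 8*U**2 (h(U) = (-27 + (32 + 8*U**2)) + 16 = (5 + 8*U**2) + 16 = 21 + 8*U**2)
-h(L*(0*2 - 5)) = -(21 + 8*(14*(0*2 - 5))**2) = -(21 + 8*(14*(0 - 5))**2) = -(21 + 8*(14*(-5))**2) = -(21 + 8*(-70)**2) = -(21 + 8*4900) = -(21 + 39200) = -1*39221 = -39221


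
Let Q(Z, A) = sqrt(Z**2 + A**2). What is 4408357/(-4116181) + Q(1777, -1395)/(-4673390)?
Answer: -4408357/4116181 - sqrt(5103754)/4673390 ≈ -1.0715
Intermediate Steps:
Q(Z, A) = sqrt(A**2 + Z**2)
4408357/(-4116181) + Q(1777, -1395)/(-4673390) = 4408357/(-4116181) + sqrt((-1395)**2 + 1777**2)/(-4673390) = 4408357*(-1/4116181) + sqrt(1946025 + 3157729)*(-1/4673390) = -4408357/4116181 + sqrt(5103754)*(-1/4673390) = -4408357/4116181 - sqrt(5103754)/4673390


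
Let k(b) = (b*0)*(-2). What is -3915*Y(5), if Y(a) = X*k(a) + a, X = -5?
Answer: -19575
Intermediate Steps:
k(b) = 0 (k(b) = 0*(-2) = 0)
Y(a) = a (Y(a) = -5*0 + a = 0 + a = a)
-3915*Y(5) = -3915*5 = -19575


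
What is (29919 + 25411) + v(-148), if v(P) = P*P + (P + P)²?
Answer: 164850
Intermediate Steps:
v(P) = 5*P² (v(P) = P² + (2*P)² = P² + 4*P² = 5*P²)
(29919 + 25411) + v(-148) = (29919 + 25411) + 5*(-148)² = 55330 + 5*21904 = 55330 + 109520 = 164850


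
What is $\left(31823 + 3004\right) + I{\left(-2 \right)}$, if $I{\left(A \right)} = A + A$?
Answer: $34823$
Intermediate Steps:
$I{\left(A \right)} = 2 A$
$\left(31823 + 3004\right) + I{\left(-2 \right)} = \left(31823 + 3004\right) + 2 \left(-2\right) = 34827 - 4 = 34823$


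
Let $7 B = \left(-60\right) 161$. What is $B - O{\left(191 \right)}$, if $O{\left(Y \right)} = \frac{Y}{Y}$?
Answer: $-1381$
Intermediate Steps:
$O{\left(Y \right)} = 1$
$B = -1380$ ($B = \frac{\left(-60\right) 161}{7} = \frac{1}{7} \left(-9660\right) = -1380$)
$B - O{\left(191 \right)} = -1380 - 1 = -1381$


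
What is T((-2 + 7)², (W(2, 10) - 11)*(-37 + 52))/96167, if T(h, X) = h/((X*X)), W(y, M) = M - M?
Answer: 1/104725863 ≈ 9.5487e-9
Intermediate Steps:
W(y, M) = 0
T(h, X) = h/X² (T(h, X) = h/(X²) = h/X²)
T((-2 + 7)², (W(2, 10) - 11)*(-37 + 52))/96167 = ((-2 + 7)²/((0 - 11)*(-37 + 52))²)/96167 = (5²/(-11*15)²)*(1/96167) = (25/(-165)²)*(1/96167) = (25*(1/27225))*(1/96167) = (1/1089)*(1/96167) = 1/104725863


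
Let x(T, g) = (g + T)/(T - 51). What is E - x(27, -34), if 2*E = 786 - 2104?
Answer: -15823/24 ≈ -659.29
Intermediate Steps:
x(T, g) = (T + g)/(-51 + T)
E = -659 (E = (786 - 2104)/2 = (½)*(-1318) = -659)
E - x(27, -34) = -659 - (27 - 34)/(-51 + 27) = -659 - (-7)/(-24) = -659 - (-1)*(-7)/24 = -659 - 1*7/24 = -659 - 7/24 = -15823/24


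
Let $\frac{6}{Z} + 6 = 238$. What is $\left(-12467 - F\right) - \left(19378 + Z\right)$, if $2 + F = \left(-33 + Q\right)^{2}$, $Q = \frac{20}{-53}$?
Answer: $- \frac{10738864795}{325844} \approx -32957.0$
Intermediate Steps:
$Z = \frac{3}{116}$ ($Z = \frac{6}{-6 + 238} = \frac{6}{232} = 6 \cdot \frac{1}{232} = \frac{3}{116} \approx 0.025862$)
$Q = - \frac{20}{53}$ ($Q = 20 \left(- \frac{1}{53}\right) = - \frac{20}{53} \approx -0.37736$)
$F = \frac{3123743}{2809}$ ($F = -2 + \left(-33 - \frac{20}{53}\right)^{2} = -2 + \left(- \frac{1769}{53}\right)^{2} = -2 + \frac{3129361}{2809} = \frac{3123743}{2809} \approx 1112.0$)
$\left(-12467 - F\right) - \left(19378 + Z\right) = \left(-12467 - \frac{3123743}{2809}\right) - \frac{2247851}{116} = - \frac{38143546}{2809} - \frac{2247851}{116} = - \frac{10738864795}{325844}$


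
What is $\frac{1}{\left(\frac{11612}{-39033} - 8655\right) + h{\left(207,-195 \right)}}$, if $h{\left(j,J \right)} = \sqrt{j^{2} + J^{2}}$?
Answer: $- \frac{13186995646491}{114014152732571743} - \frac{4570725267 \sqrt{8986}}{114014152732571743} \approx -0.00011946$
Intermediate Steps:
$h{\left(j,J \right)} = \sqrt{J^{2} + j^{2}}$
$\frac{1}{\left(\frac{11612}{-39033} - 8655\right) + h{\left(207,-195 \right)}} = \frac{1}{\left(\frac{11612}{-39033} - 8655\right) + \sqrt{\left(-195\right)^{2} + 207^{2}}} = \frac{1}{\left(11612 \left(- \frac{1}{39033}\right) - 8655\right) + \sqrt{38025 + 42849}} = \frac{1}{\left(- \frac{11612}{39033} - 8655\right) + \sqrt{80874}} = \frac{1}{- \frac{337842227}{39033} + 3 \sqrt{8986}}$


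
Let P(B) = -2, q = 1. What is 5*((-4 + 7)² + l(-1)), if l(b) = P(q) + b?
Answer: 30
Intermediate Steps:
l(b) = -2 + b
5*((-4 + 7)² + l(-1)) = 5*((-4 + 7)² + (-2 - 1)) = 5*(3² - 3) = 5*(9 - 3) = 5*6 = 30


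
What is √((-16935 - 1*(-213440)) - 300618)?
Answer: I*√104113 ≈ 322.67*I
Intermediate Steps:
√((-16935 - 1*(-213440)) - 300618) = √((-16935 + 213440) - 300618) = √(196505 - 300618) = √(-104113) = I*√104113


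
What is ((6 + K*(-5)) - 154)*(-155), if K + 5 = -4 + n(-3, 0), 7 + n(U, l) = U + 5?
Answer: 12090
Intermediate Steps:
n(U, l) = -2 + U (n(U, l) = -7 + (U + 5) = -7 + (5 + U) = -2 + U)
K = -14 (K = -5 + (-4 + (-2 - 3)) = -5 + (-4 - 5) = -5 - 9 = -14)
((6 + K*(-5)) - 154)*(-155) = ((6 - 14*(-5)) - 154)*(-155) = ((6 + 70) - 154)*(-155) = (76 - 154)*(-155) = -78*(-155) = 12090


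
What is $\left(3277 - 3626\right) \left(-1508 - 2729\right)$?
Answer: $1478713$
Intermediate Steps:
$\left(3277 - 3626\right) \left(-1508 - 2729\right) = \left(-349\right) \left(-4237\right) = 1478713$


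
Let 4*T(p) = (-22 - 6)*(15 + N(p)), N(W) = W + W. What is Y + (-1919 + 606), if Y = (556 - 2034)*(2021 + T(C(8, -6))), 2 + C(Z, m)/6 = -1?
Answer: -3205617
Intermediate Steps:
N(W) = 2*W
C(Z, m) = -18 (C(Z, m) = -12 + 6*(-1) = -12 - 6 = -18)
T(p) = -105 - 14*p (T(p) = ((-22 - 6)*(15 + 2*p))/4 = (-28*(15 + 2*p))/4 = (-420 - 56*p)/4 = -105 - 14*p)
Y = -3204304 (Y = (556 - 2034)*(2021 + (-105 - 14*(-18))) = -1478*(2021 + (-105 + 252)) = -1478*(2021 + 147) = -1478*2168 = -3204304)
Y + (-1919 + 606) = -3204304 + (-1919 + 606) = -3204304 - 1313 = -3205617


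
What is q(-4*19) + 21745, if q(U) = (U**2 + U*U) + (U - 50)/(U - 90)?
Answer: 2763714/83 ≈ 33298.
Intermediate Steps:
q(U) = 2*U**2 + (-50 + U)/(-90 + U) (q(U) = (U**2 + U**2) + (-50 + U)/(-90 + U) = 2*U**2 + (-50 + U)/(-90 + U))
q(-4*19) + 21745 = (-50 - 4*19 - 180*(-4*19)**2 + 2*(-4*19)**3)/(-90 - 4*19) + 21745 = (-50 - 76 - 180*(-76)**2 + 2*(-76)**3)/(-90 - 76) + 21745 = (-50 - 76 - 180*5776 + 2*(-438976))/(-166) + 21745 = -(-50 - 76 - 1039680 - 877952)/166 + 21745 = -1/166*(-1917758) + 21745 = 958879/83 + 21745 = 2763714/83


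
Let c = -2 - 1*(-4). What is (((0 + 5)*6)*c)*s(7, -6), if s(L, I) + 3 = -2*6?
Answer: -900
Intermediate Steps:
s(L, I) = -15 (s(L, I) = -3 - 2*6 = -3 - 12 = -15)
c = 2 (c = -2 + 4 = 2)
(((0 + 5)*6)*c)*s(7, -6) = (((0 + 5)*6)*2)*(-15) = ((5*6)*2)*(-15) = (30*2)*(-15) = 60*(-15) = -900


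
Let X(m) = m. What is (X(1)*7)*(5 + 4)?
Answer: 63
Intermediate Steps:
(X(1)*7)*(5 + 4) = (1*7)*(5 + 4) = 7*9 = 63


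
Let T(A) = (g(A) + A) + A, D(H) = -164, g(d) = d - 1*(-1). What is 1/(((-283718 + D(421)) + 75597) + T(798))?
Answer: -1/205890 ≈ -4.8570e-6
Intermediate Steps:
g(d) = 1 + d (g(d) = d + 1 = 1 + d)
T(A) = 1 + 3*A (T(A) = ((1 + A) + A) + A = (1 + 2*A) + A = 1 + 3*A)
1/(((-283718 + D(421)) + 75597) + T(798)) = 1/(((-283718 - 164) + 75597) + (1 + 3*798)) = 1/((-283882 + 75597) + (1 + 2394)) = 1/(-208285 + 2395) = 1/(-205890) = -1/205890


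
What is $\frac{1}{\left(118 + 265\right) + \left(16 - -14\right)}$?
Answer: $\frac{1}{413} \approx 0.0024213$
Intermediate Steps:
$\frac{1}{\left(118 + 265\right) + \left(16 - -14\right)} = \frac{1}{383 + \left(16 + 14\right)} = \frac{1}{383 + 30} = \frac{1}{413}$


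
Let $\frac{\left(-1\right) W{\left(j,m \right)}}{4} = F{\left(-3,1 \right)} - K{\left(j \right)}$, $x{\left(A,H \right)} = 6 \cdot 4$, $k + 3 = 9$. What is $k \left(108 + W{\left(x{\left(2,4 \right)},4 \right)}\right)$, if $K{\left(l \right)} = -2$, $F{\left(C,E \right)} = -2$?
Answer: $648$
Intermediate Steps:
$k = 6$ ($k = -3 + 9 = 6$)
$x{\left(A,H \right)} = 24$
$W{\left(j,m \right)} = 0$ ($W{\left(j,m \right)} = - 4 \left(-2 - -2\right) = - 4 \left(-2 + 2\right) = \left(-4\right) 0 = 0$)
$k \left(108 + W{\left(x{\left(2,4 \right)},4 \right)}\right) = 6 \left(108 + 0\right) = 6 \cdot 108 = 648$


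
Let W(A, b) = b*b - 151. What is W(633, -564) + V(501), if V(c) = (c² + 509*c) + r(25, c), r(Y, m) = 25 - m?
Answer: 823479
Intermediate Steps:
W(A, b) = -151 + b² (W(A, b) = b² - 151 = -151 + b²)
V(c) = 25 + c² + 508*c (V(c) = (c² + 509*c) + (25 - c) = 25 + c² + 508*c)
W(633, -564) + V(501) = (-151 + (-564)²) + (25 + 501² + 508*501) = (-151 + 318096) + (25 + 251001 + 254508) = 317945 + 505534 = 823479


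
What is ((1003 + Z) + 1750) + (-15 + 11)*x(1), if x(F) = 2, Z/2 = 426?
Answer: 3597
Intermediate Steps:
Z = 852 (Z = 2*426 = 852)
((1003 + Z) + 1750) + (-15 + 11)*x(1) = ((1003 + 852) + 1750) + (-15 + 11)*2 = (1855 + 1750) - 4*2 = 3605 - 8 = 3597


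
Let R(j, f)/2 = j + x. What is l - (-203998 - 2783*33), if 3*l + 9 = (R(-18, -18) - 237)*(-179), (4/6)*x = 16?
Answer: 309259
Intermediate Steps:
x = 24 (x = (3/2)*16 = 24)
R(j, f) = 48 + 2*j (R(j, f) = 2*(j + 24) = 2*(24 + j) = 48 + 2*j)
l = 13422 (l = -3 + (((48 + 2*(-18)) - 237)*(-179))/3 = -3 + (((48 - 36) - 237)*(-179))/3 = -3 + ((12 - 237)*(-179))/3 = -3 + (-225*(-179))/3 = -3 + (⅓)*40275 = -3 + 13425 = 13422)
l - (-203998 - 2783*33) = 13422 - (-203998 - 2783*33) = 13422 - (-203998 - 1*91839) = 13422 - (-203998 - 91839) = 13422 - 1*(-295837) = 13422 + 295837 = 309259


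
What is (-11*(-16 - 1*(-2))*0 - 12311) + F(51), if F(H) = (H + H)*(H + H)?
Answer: -1907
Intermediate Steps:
F(H) = 4*H² (F(H) = (2*H)*(2*H) = 4*H²)
(-11*(-16 - 1*(-2))*0 - 12311) + F(51) = (-11*(-16 - 1*(-2))*0 - 12311) + 4*51² = (-11*(-16 + 2)*0 - 12311) + 4*2601 = (-11*(-14)*0 - 12311) + 10404 = (154*0 - 12311) + 10404 = (0 - 12311) + 10404 = -12311 + 10404 = -1907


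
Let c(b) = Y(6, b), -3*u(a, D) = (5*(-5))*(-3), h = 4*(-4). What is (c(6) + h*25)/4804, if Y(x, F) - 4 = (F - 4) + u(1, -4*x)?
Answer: -419/4804 ≈ -0.087219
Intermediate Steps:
h = -16
u(a, D) = -25 (u(a, D) = -5*(-5)*(-3)/3 = -(-25)*(-3)/3 = -⅓*75 = -25)
Y(x, F) = -25 + F (Y(x, F) = 4 + ((F - 4) - 25) = 4 + ((-4 + F) - 25) = 4 + (-29 + F) = -25 + F)
c(b) = -25 + b
(c(6) + h*25)/4804 = ((-25 + 6) - 16*25)/4804 = (-19 - 400)*(1/4804) = -419*1/4804 = -419/4804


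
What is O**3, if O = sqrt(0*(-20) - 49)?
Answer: -343*I ≈ -343.0*I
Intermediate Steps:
O = 7*I (O = sqrt(0 - 49) = sqrt(-49) = 7*I ≈ 7.0*I)
O**3 = (7*I)**3 = -343*I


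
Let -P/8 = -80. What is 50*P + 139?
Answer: 32139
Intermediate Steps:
P = 640 (P = -8*(-80) = 640)
50*P + 139 = 50*640 + 139 = 32000 + 139 = 32139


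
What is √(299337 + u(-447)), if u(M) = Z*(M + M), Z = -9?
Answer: √307383 ≈ 554.42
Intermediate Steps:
u(M) = -18*M (u(M) = -9*(M + M) = -18*M)
√(299337 + u(-447)) = √(299337 - 18*(-447)) = √(299337 + 8046) = √307383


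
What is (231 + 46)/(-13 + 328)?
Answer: 277/315 ≈ 0.87936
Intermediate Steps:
(231 + 46)/(-13 + 328) = 277/315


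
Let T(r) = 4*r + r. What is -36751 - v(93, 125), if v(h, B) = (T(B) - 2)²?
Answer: -424880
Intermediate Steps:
T(r) = 5*r
v(h, B) = (-2 + 5*B)² (v(h, B) = (5*B - 2)² = (-2 + 5*B)²)
-36751 - v(93, 125) = -36751 - (-2 + 5*125)² = -36751 - (-2 + 625)² = -36751 - 1*623² = -36751 - 1*388129 = -36751 - 388129 = -424880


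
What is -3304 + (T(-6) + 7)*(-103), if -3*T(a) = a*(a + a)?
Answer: -1553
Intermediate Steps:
T(a) = -2*a**2/3 (T(a) = -a*(a + a)/3 = -a*2*a/3 = -2*a**2/3)
-3304 + (T(-6) + 7)*(-103) = -3304 + (-2/3*(-6)**2 + 7)*(-103) = -3304 + (-2/3*36 + 7)*(-103) = -3304 + (-24 + 7)*(-103) = -3304 - 17*(-103) = -3304 + 1751 = -1553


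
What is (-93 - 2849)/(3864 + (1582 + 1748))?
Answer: -1471/3597 ≈ -0.40895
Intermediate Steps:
(-93 - 2849)/(3864 + (1582 + 1748)) = -2942/(3864 + 3330) = -2942/7194 = -2942*1/7194 = -1471/3597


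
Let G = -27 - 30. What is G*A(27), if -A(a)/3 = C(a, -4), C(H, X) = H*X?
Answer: -18468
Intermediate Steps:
A(a) = 12*a (A(a) = -3*a*(-4) = -(-12)*a = 12*a)
G = -57
G*A(27) = -684*27 = -57*324 = -18468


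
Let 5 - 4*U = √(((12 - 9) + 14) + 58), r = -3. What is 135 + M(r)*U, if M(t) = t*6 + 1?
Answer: 455/4 + 85*√3/4 ≈ 150.56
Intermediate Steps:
M(t) = 1 + 6*t (M(t) = 6*t + 1 = 1 + 6*t)
U = 5/4 - 5*√3/4 (U = 5/4 - √(((12 - 9) + 14) + 58)/4 = 5/4 - √((3 + 14) + 58)/4 = 5/4 - √(17 + 58)/4 = 5/4 - 5*√3/4 ≈ -0.91506)
135 + M(r)*U = 135 + (1 + 6*(-3))*(5/4 - 5*√3/4) = 135 + (1 - 18)*(5/4 - 5*√3/4) = 135 - 17*(5/4 - 5*√3/4) = 135 + (-85/4 + 85*√3/4) = 455/4 + 85*√3/4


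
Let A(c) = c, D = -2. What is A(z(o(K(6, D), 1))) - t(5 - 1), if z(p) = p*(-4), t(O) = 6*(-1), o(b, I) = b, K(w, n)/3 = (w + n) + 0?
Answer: -42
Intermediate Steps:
K(w, n) = 3*n + 3*w (K(w, n) = 3*((w + n) + 0) = 3*((n + w) + 0) = 3*(n + w) = 3*n + 3*w)
t(O) = -6
z(p) = -4*p
A(z(o(K(6, D), 1))) - t(5 - 1) = -4*(3*(-2) + 3*6) - 1*(-6) = -4*(-6 + 18) + 6 = -4*12 + 6 = -48 + 6 = -42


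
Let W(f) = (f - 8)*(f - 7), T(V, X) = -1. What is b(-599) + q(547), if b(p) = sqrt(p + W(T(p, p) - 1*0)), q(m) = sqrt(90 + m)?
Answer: 7*sqrt(13) + I*sqrt(527) ≈ 25.239 + 22.956*I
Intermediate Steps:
W(f) = (-8 + f)*(-7 + f)
b(p) = sqrt(72 + p) (b(p) = sqrt(p + (56 + (-1 - 1*0)**2 - 15*(-1 - 1*0))) = sqrt(p + (56 + (-1 + 0)**2 - 15*(-1 + 0))) = sqrt(p + (56 + (-1)**2 - 15*(-1))) = sqrt(p + (56 + 1 + 15)) = sqrt(p + 72) = sqrt(72 + p))
b(-599) + q(547) = sqrt(72 - 599) + sqrt(90 + 547) = sqrt(-527) + sqrt(637) = I*sqrt(527) + 7*sqrt(13) = 7*sqrt(13) + I*sqrt(527)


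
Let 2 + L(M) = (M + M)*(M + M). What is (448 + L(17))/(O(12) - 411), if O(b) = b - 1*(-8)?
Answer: -1602/391 ≈ -4.0972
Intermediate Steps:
L(M) = -2 + 4*M**2 (L(M) = -2 + (M + M)*(M + M) = -2 + (2*M)*(2*M) = -2 + 4*M**2)
O(b) = 8 + b (O(b) = b + 8 = 8 + b)
(448 + L(17))/(O(12) - 411) = (448 + (-2 + 4*17**2))/((8 + 12) - 411) = (448 + (-2 + 4*289))/(20 - 411) = (448 + (-2 + 1156))/(-391) = (448 + 1154)*(-1/391) = 1602*(-1/391) = -1602/391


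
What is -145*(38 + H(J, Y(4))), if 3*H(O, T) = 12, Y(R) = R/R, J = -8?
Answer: -6090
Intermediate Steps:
Y(R) = 1
H(O, T) = 4 (H(O, T) = (1/3)*12 = 4)
-145*(38 + H(J, Y(4))) = -145*(38 + 4) = -145*42 = -6090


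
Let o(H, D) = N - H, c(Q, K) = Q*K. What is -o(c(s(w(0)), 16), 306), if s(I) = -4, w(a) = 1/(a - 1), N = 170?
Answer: -234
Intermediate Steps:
w(a) = 1/(-1 + a)
c(Q, K) = K*Q
o(H, D) = 170 - H
-o(c(s(w(0)), 16), 306) = -(170 - 16*(-4)) = -(170 - 1*(-64)) = -(170 + 64) = -1*234 = -234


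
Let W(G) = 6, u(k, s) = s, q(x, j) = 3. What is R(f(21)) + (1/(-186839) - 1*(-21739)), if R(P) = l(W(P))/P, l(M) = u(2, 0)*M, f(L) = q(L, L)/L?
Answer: 4061693020/186839 ≈ 21739.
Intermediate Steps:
f(L) = 3/L
l(M) = 0 (l(M) = 0*M = 0)
R(P) = 0 (R(P) = 0/P = 0)
R(f(21)) + (1/(-186839) - 1*(-21739)) = 0 + (1/(-186839) - 1*(-21739)) = 0 + (-1/186839 + 21739) = 0 + 4061693020/186839 = 4061693020/186839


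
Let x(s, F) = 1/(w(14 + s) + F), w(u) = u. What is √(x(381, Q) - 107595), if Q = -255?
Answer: I*√527215465/70 ≈ 328.02*I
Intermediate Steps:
x(s, F) = 1/(14 + F + s) (x(s, F) = 1/((14 + s) + F) = 1/(14 + F + s))
√(x(381, Q) - 107595) = √(1/(14 - 255 + 381) - 107595) = √(1/140 - 107595) = √(-15063299/140) = I*√527215465/70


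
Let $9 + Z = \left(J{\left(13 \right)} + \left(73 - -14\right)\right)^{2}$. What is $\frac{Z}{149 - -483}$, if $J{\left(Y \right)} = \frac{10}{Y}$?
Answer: $\frac{162545}{13351} \approx 12.175$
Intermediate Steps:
$Z = \frac{1300360}{169}$ ($Z = -9 + \left(\frac{10}{13} + \left(73 - -14\right)\right)^{2} = -9 + \left(10 \cdot \frac{1}{13} + \left(73 + 14\right)\right)^{2} = -9 + \left(\frac{10}{13} + 87\right)^{2} = -9 + \left(\frac{1141}{13}\right)^{2} = -9 + \frac{1301881}{169} = \frac{1300360}{169} \approx 7694.4$)
$\frac{Z}{149 - -483} = \frac{1300360}{169 \left(149 - -483\right)} = \frac{1300360}{169 \left(149 + 483\right)} = \frac{1300360}{169 \cdot 632} = \frac{1300360}{169} \cdot \frac{1}{632} = \frac{162545}{13351}$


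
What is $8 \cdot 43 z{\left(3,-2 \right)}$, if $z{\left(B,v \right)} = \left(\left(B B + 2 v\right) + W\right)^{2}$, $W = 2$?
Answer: $16856$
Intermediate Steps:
$z{\left(B,v \right)} = \left(2 + B^{2} + 2 v\right)^{2}$ ($z{\left(B,v \right)} = \left(\left(B B + 2 v\right) + 2\right)^{2} = \left(\left(B^{2} + 2 v\right) + 2\right)^{2} = \left(2 + B^{2} + 2 v\right)^{2}$)
$8 \cdot 43 z{\left(3,-2 \right)} = 8 \cdot 43 \left(2 + 3^{2} + 2 \left(-2\right)\right)^{2} = 344 \left(2 + 9 - 4\right)^{2} = 344 \cdot 7^{2} = 344 \cdot 49 = 16856$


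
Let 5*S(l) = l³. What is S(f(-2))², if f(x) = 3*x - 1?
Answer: 117649/25 ≈ 4706.0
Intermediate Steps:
f(x) = -1 + 3*x
S(l) = l³/5
S(f(-2))² = ((-1 + 3*(-2))³/5)² = ((-1 - 6)³/5)² = ((⅕)*(-7)³)² = ((⅕)*(-343))² = (-343/5)² = 117649/25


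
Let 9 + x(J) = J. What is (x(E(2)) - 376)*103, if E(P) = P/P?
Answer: -39552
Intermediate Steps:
E(P) = 1
x(J) = -9 + J
(x(E(2)) - 376)*103 = ((-9 + 1) - 376)*103 = (-8 - 376)*103 = -384*103 = -39552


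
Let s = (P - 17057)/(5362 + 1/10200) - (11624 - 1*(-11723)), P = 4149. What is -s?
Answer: 1277035147747/54692401 ≈ 23349.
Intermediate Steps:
s = -1277035147747/54692401 (s = (4149 - 17057)/(5362 + 1/10200) - (11624 - 1*(-11723)) = -12908/(5362 + 1/10200) - (11624 + 11723) = -12908/54692401/10200 - 1*23347 = -12908*10200/54692401 - 23347 = -131661600/54692401 - 23347 = -1277035147747/54692401 ≈ -23349.)
-s = -1*(-1277035147747/54692401) = 1277035147747/54692401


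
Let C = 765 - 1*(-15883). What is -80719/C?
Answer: -80719/16648 ≈ -4.8486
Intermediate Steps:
C = 16648 (C = 765 + 15883 = 16648)
-80719/C = -80719/16648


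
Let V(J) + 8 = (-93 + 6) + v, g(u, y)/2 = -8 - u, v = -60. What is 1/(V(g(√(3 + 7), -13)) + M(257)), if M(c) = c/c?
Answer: -1/154 ≈ -0.0064935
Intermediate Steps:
g(u, y) = -16 - 2*u (g(u, y) = 2*(-8 - u) = -16 - 2*u)
V(J) = -155 (V(J) = -8 + ((-93 + 6) - 60) = -8 + (-87 - 60) = -8 - 147 = -155)
M(c) = 1
1/(V(g(√(3 + 7), -13)) + M(257)) = 1/(-155 + 1) = 1/(-154) = -1/154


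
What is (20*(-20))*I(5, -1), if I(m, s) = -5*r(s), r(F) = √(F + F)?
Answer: 2000*I*√2 ≈ 2828.4*I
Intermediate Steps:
r(F) = √2*√F (r(F) = √(2*F) = √2*√F)
I(m, s) = -5*√2*√s
(20*(-20))*I(5, -1) = (20*(-20))*(-5*√2*√(-1)) = -(-2000)*√2*I = -(-2000)*I*√2 = 2000*I*√2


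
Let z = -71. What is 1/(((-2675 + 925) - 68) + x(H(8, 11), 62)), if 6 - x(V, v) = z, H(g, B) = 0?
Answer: -1/1741 ≈ -0.00057438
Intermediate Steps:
x(V, v) = 77 (x(V, v) = 6 - 1*(-71) = 6 + 71 = 77)
1/(((-2675 + 925) - 68) + x(H(8, 11), 62)) = 1/(((-2675 + 925) - 68) + 77) = 1/((-1750 - 68) + 77) = 1/(-1818 + 77) = 1/(-1741) = -1/1741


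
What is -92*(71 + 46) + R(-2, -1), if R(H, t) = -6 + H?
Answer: -10772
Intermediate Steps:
-92*(71 + 46) + R(-2, -1) = -92*(71 + 46) + (-6 - 2) = -92*117 - 8 = -10764 - 8 = -10772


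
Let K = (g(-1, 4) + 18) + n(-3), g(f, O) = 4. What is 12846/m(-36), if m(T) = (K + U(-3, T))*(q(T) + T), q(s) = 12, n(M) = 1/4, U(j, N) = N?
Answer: 2141/55 ≈ 38.927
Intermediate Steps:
n(M) = ¼
K = 89/4 (K = (4 + 18) + ¼ = 22 + ¼ = 89/4 ≈ 22.250)
m(T) = (12 + T)*(89/4 + T) (m(T) = (89/4 + T)*(12 + T) = (12 + T)*(89/4 + T))
12846/m(-36) = 12846/(267 + (-36)² + (137/4)*(-36)) = 12846/(267 + 1296 - 1233) = 12846/330 = 12846*(1/330) = 2141/55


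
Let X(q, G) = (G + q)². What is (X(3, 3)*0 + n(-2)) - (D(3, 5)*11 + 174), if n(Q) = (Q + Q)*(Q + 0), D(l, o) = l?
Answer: -199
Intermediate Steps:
n(Q) = 2*Q² (n(Q) = (2*Q)*Q = 2*Q²)
(X(3, 3)*0 + n(-2)) - (D(3, 5)*11 + 174) = ((3 + 3)²*0 + 2*(-2)²) - (3*11 + 174) = (6²*0 + 2*4) - (33 + 174) = (36*0 + 8) - 1*207 = (0 + 8) - 207 = 8 - 207 = -199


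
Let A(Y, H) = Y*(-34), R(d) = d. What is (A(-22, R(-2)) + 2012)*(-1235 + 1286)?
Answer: 140760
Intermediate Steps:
A(Y, H) = -34*Y
(A(-22, R(-2)) + 2012)*(-1235 + 1286) = (-34*(-22) + 2012)*(-1235 + 1286) = (748 + 2012)*51 = 2760*51 = 140760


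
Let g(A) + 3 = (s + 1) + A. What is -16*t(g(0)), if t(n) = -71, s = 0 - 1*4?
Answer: 1136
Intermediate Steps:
s = -4 (s = 0 - 4 = -4)
g(A) = -6 + A (g(A) = -3 + ((-4 + 1) + A) = -3 + (-3 + A) = -6 + A)
-16*t(g(0)) = -16*(-71) = 1136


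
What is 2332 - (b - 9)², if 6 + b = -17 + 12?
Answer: 1932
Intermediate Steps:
b = -11 (b = -6 + (-17 + 12) = -6 - 5 = -11)
2332 - (b - 9)² = 2332 - (-11 - 9)² = 2332 - 1*(-20)² = 2332 - 1*400 = 2332 - 400 = 1932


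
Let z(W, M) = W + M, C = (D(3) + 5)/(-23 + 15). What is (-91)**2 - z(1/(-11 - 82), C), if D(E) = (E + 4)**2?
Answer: 3083047/372 ≈ 8287.8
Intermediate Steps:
D(E) = (4 + E)**2
C = -27/4 (C = ((4 + 3)**2 + 5)/(-23 + 15) = (7**2 + 5)/(-8) = (49 + 5)*(-1/8) = 54*(-1/8) = -27/4 ≈ -6.7500)
z(W, M) = M + W
(-91)**2 - z(1/(-11 - 82), C) = (-91)**2 - (-27/4 + 1/(-11 - 82)) = 8281 - (-27/4 + 1/(-93)) = 8281 - (-27/4 - 1/93) = 8281 - 1*(-2515/372) = 8281 + 2515/372 = 3083047/372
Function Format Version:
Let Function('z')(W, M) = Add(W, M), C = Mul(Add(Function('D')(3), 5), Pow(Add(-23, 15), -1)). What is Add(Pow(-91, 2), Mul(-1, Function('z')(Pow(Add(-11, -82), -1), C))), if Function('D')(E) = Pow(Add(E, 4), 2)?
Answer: Rational(3083047, 372) ≈ 8287.8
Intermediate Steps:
Function('D')(E) = Pow(Add(4, E), 2)
C = Rational(-27, 4) (C = Mul(Add(Pow(Add(4, 3), 2), 5), Pow(Add(-23, 15), -1)) = Mul(Add(Pow(7, 2), 5), Pow(-8, -1)) = Mul(Add(49, 5), Rational(-1, 8)) = Mul(54, Rational(-1, 8)) = Rational(-27, 4) ≈ -6.7500)
Function('z')(W, M) = Add(M, W)
Add(Pow(-91, 2), Mul(-1, Function('z')(Pow(Add(-11, -82), -1), C))) = Add(Pow(-91, 2), Mul(-1, Add(Rational(-27, 4), Pow(Add(-11, -82), -1)))) = Add(8281, Mul(-1, Add(Rational(-27, 4), Pow(-93, -1)))) = Add(8281, Mul(-1, Add(Rational(-27, 4), Rational(-1, 93)))) = Add(8281, Mul(-1, Rational(-2515, 372))) = Add(8281, Rational(2515, 372)) = Rational(3083047, 372)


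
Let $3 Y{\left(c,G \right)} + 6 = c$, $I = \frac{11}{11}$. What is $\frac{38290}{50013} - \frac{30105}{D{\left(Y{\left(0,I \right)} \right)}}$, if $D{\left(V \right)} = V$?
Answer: $\frac{1505717945}{100026} \approx 15053.0$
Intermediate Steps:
$I = 1$ ($I = 11 \cdot \frac{1}{11} = 1$)
$Y{\left(c,G \right)} = -2 + \frac{c}{3}$
$\frac{38290}{50013} - \frac{30105}{D{\left(Y{\left(0,I \right)} \right)}} = \frac{38290}{50013} - \frac{30105}{-2 + \frac{1}{3} \cdot 0} = 38290 \cdot \frac{1}{50013} - \frac{30105}{-2 + 0} = \frac{38290}{50013} - \frac{30105}{-2} = \frac{38290}{50013} - - \frac{30105}{2} = \frac{38290}{50013} + \frac{30105}{2} = \frac{1505717945}{100026}$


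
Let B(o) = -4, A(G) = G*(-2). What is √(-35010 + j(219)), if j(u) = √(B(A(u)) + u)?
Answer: √(-35010 + √215) ≈ 187.07*I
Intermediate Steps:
A(G) = -2*G
j(u) = √(-4 + u)
√(-35010 + j(219)) = √(-35010 + √(-4 + 219)) = √(-35010 + √215)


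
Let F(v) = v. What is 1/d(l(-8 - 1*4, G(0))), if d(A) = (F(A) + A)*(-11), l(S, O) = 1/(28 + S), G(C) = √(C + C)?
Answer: -8/11 ≈ -0.72727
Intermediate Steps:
G(C) = √2*√C (G(C) = √(2*C) = √2*√C)
d(A) = -22*A (d(A) = (A + A)*(-11) = (2*A)*(-11) = -22*A)
1/d(l(-8 - 1*4, G(0))) = 1/(-22/(28 + (-8 - 1*4))) = 1/(-22/(28 + (-8 - 4))) = 1/(-22/(28 - 12)) = 1/(-22/16) = 1/(-22*1/16) = 1/(-11/8) = -8/11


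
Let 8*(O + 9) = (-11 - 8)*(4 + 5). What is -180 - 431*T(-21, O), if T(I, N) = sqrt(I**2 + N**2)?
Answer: -180 - 1293*sqrt(9697)/8 ≈ -16096.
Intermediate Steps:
O = -243/8 (O = -9 + ((-11 - 8)*(4 + 5))/8 = -9 + (-19*9)/8 = -9 + (1/8)*(-171) = -9 - 171/8 = -243/8 ≈ -30.375)
-180 - 431*T(-21, O) = -180 - 431*sqrt((-21)**2 + (-243/8)**2) = -180 - 431*sqrt(441 + 59049/64) = -180 - 1293*sqrt(9697)/8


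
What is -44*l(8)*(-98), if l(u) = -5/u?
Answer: -2695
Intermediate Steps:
-44*l(8)*(-98) = -(-220)/8*(-98) = -44*(-5/8)*(-98) = (55/2)*(-98) = -2695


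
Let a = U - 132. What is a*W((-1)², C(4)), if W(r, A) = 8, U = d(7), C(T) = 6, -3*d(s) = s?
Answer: -3224/3 ≈ -1074.7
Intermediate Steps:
d(s) = -s/3
U = -7/3 (U = -⅓*7 = -7/3 ≈ -2.3333)
a = -403/3 (a = -7/3 - 132 = -403/3 ≈ -134.33)
a*W((-1)², C(4)) = -403/3*8 = -3224/3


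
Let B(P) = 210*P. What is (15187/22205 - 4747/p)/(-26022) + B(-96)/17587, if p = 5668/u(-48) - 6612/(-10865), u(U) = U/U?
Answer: -717440587480295203483/625877605727969409840 ≈ -1.1463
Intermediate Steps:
u(U) = 1
p = 61589432/10865 (p = 5668/1 - 6612/(-10865) = 5668*1 - 6612*(-1/10865) = 5668 + 6612/10865 = 61589432/10865 ≈ 5668.6)
(15187/22205 - 4747/p)/(-26022) + B(-96)/17587 = (15187/22205 - 4747/61589432/10865)/(-26022) + (210*(-96))/17587 = (15187*(1/22205) - 4747*10865/61589432)*(-1/26022) - 20160*1/17587 = (15187/22205 - 51576155/61589432)*(-1/26022) - 20160/17587 = -209889817991/1367593337560*(-1/26022) - 20160/17587 = 209889817991/35587513829986320 - 20160/17587 = -717440587480295203483/625877605727969409840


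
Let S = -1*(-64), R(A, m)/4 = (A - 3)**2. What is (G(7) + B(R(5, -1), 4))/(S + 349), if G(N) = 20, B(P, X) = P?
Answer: 36/413 ≈ 0.087167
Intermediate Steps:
R(A, m) = 4*(-3 + A)**2 (R(A, m) = 4*(A - 3)**2 = 4*(-3 + A)**2)
S = 64
(G(7) + B(R(5, -1), 4))/(S + 349) = (20 + 4*(-3 + 5)**2)/(64 + 349) = (20 + 4*2**2)/413 = (20 + 4*4)*(1/413) = (20 + 16)*(1/413) = 36*(1/413) = 36/413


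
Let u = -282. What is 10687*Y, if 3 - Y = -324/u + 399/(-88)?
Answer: 282232983/4136 ≈ 68238.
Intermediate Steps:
Y = 26409/4136 (Y = 3 - (-324/(-282) + 399/(-88)) = 3 - (-324*(-1/282) + 399*(-1/88)) = 3 - (54/47 - 399/88) = 3 - 1*(-14001/4136) = 3 + 14001/4136 = 26409/4136 ≈ 6.3852)
10687*Y = 10687*(26409/4136) = 282232983/4136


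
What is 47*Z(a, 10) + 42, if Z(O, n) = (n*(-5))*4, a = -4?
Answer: -9358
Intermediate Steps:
Z(O, n) = -20*n (Z(O, n) = -5*n*4 = -20*n)
47*Z(a, 10) + 42 = 47*(-20*10) + 42 = 47*(-200) + 42 = -9400 + 42 = -9358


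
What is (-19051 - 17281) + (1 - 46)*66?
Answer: -39302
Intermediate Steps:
(-19051 - 17281) + (1 - 46)*66 = -36332 - 45*66 = -36332 - 2970 = -39302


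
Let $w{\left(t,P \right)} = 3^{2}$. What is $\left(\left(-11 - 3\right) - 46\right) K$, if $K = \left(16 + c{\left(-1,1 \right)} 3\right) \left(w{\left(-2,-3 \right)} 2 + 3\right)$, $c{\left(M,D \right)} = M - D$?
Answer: $-12600$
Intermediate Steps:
$w{\left(t,P \right)} = 9$
$K = 210$ ($K = \left(16 + \left(-1 - 1\right) 3\right) \left(9 \cdot 2 + 3\right) = \left(16 + \left(-1 - 1\right) 3\right) \left(18 + 3\right) = \left(16 - 6\right) 21 = 10 \cdot 21 = 210$)
$\left(\left(-11 - 3\right) - 46\right) K = \left(\left(-11 - 3\right) - 46\right) 210 = \left(-14 - 46\right) 210 = \left(-60\right) 210 = -12600$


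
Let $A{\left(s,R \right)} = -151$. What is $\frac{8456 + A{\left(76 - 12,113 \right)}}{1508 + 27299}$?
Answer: $\frac{8305}{28807} \approx 0.2883$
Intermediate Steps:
$\frac{8456 + A{\left(76 - 12,113 \right)}}{1508 + 27299} = \frac{8456 - 151}{1508 + 27299} = \frac{8305}{28807}$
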